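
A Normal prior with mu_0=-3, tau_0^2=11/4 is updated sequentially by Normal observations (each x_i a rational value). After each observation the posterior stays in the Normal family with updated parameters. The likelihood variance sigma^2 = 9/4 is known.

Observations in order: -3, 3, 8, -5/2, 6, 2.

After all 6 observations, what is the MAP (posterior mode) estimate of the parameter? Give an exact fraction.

obs 1: x=-3 → posterior Normal(-3, 99/80)
obs 2: x=3 → posterior Normal(-27/31, 99/124)
obs 3: x=8 → posterior Normal(61/42, 33/56)
obs 4: x=-5/2 → posterior Normal(67/106, 99/212)
obs 5: x=6 → posterior Normal(199/128, 99/256)
obs 6: x=2 → posterior Normal(81/50, 33/100)

81/50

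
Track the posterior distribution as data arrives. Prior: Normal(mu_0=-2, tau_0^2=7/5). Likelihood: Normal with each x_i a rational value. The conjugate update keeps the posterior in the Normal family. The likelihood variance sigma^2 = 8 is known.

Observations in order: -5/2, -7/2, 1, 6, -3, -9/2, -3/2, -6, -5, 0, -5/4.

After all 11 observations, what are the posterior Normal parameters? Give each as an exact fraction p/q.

mu_0=-887/468, tau_0^2=56/117

obs 1: x=-5/2 → posterior Normal(-195/94, 56/47)
obs 2: x=-7/2 → posterior Normal(-61/27, 28/27)
obs 3: x=1 → posterior Normal(-115/61, 56/61)
obs 4: x=6 → posterior Normal(-73/68, 14/17)
obs 5: x=-3 → posterior Normal(-94/75, 56/75)
obs 6: x=-9/2 → posterior Normal(-251/164, 28/41)
obs 7: x=-3/2 → posterior Normal(-136/89, 56/89)
obs 8: x=-6 → posterior Normal(-89/48, 7/12)
obs 9: x=-5 → posterior Normal(-213/103, 56/103)
obs 10: x=0 → posterior Normal(-213/110, 28/55)
obs 11: x=-5/4 → posterior Normal(-887/468, 56/117)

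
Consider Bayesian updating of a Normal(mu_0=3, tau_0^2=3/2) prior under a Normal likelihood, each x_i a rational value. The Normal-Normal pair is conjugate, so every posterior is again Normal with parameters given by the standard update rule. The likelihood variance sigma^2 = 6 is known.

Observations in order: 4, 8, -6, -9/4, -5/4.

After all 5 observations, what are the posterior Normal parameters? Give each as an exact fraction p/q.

obs 1: x=4 → posterior Normal(16/5, 6/5)
obs 2: x=8 → posterior Normal(4, 1)
obs 3: x=-6 → posterior Normal(18/7, 6/7)
obs 4: x=-9/4 → posterior Normal(63/32, 3/4)
obs 5: x=-5/4 → posterior Normal(29/18, 2/3)

mu_0=29/18, tau_0^2=2/3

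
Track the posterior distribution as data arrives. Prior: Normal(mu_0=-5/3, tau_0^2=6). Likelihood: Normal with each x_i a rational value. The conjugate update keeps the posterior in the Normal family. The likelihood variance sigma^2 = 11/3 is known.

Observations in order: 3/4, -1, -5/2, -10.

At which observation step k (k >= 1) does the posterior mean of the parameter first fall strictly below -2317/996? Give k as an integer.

k = 4

obs 1: x=3/4 → posterior Normal(-1/6, 66/29)
obs 2: x=-1 → posterior Normal(-137/282, 66/47)
obs 3: x=-5/2 → posterior Normal(-407/390, 66/65)
obs 4: x=-10 → posterior Normal(-1487/498, 66/83)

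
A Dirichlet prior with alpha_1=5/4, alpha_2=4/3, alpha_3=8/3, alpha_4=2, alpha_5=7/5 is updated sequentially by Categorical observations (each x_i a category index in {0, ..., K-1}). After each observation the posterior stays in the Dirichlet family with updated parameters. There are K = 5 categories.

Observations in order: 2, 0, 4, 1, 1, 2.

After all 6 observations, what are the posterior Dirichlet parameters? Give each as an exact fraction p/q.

alpha_1=9/4, alpha_2=10/3, alpha_3=14/3, alpha_4=2, alpha_5=12/5

obs 1: x=2 → posterior Dirichlet(5/4, 4/3, 11/3, 2, 7/5)
obs 2: x=0 → posterior Dirichlet(9/4, 4/3, 11/3, 2, 7/5)
obs 3: x=4 → posterior Dirichlet(9/4, 4/3, 11/3, 2, 12/5)
obs 4: x=1 → posterior Dirichlet(9/4, 7/3, 11/3, 2, 12/5)
obs 5: x=1 → posterior Dirichlet(9/4, 10/3, 11/3, 2, 12/5)
obs 6: x=2 → posterior Dirichlet(9/4, 10/3, 14/3, 2, 12/5)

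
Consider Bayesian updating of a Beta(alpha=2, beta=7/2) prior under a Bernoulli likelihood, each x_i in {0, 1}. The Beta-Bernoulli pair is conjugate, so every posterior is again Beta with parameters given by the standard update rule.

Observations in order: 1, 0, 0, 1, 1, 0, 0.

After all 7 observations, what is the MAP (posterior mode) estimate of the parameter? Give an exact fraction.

obs 1: x=1 → posterior Beta(3, 7/2)
obs 2: x=0 → posterior Beta(3, 9/2)
obs 3: x=0 → posterior Beta(3, 11/2)
obs 4: x=1 → posterior Beta(4, 11/2)
obs 5: x=1 → posterior Beta(5, 11/2)
obs 6: x=0 → posterior Beta(5, 13/2)
obs 7: x=0 → posterior Beta(5, 15/2)

8/21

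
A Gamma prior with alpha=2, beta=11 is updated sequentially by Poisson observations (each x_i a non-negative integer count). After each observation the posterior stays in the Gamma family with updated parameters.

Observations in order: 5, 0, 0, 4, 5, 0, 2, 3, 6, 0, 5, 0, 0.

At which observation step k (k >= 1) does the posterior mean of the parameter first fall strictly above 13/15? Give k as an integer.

k = 5

obs 1: x=5 → posterior Gamma(7, 12)
obs 2: x=0 → posterior Gamma(7, 13)
obs 3: x=0 → posterior Gamma(7, 14)
obs 4: x=4 → posterior Gamma(11, 15)
obs 5: x=5 → posterior Gamma(16, 16)
obs 6: x=0 → posterior Gamma(16, 17)
obs 7: x=2 → posterior Gamma(18, 18)
obs 8: x=3 → posterior Gamma(21, 19)
obs 9: x=6 → posterior Gamma(27, 20)
obs 10: x=0 → posterior Gamma(27, 21)
obs 11: x=5 → posterior Gamma(32, 22)
obs 12: x=0 → posterior Gamma(32, 23)
obs 13: x=0 → posterior Gamma(32, 24)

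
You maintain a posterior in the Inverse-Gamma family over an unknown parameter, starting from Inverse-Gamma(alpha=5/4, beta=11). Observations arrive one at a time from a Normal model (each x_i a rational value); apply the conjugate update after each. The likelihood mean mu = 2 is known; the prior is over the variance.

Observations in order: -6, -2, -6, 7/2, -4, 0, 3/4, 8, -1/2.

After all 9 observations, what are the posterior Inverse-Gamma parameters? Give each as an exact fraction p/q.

obs 1: x=-6 → posterior Inverse-Gamma(7/4, 43)
obs 2: x=-2 → posterior Inverse-Gamma(9/4, 51)
obs 3: x=-6 → posterior Inverse-Gamma(11/4, 83)
obs 4: x=7/2 → posterior Inverse-Gamma(13/4, 673/8)
obs 5: x=-4 → posterior Inverse-Gamma(15/4, 817/8)
obs 6: x=0 → posterior Inverse-Gamma(17/4, 833/8)
obs 7: x=3/4 → posterior Inverse-Gamma(19/4, 3357/32)
obs 8: x=8 → posterior Inverse-Gamma(21/4, 3933/32)
obs 9: x=-1/2 → posterior Inverse-Gamma(23/4, 4033/32)

alpha=23/4, beta=4033/32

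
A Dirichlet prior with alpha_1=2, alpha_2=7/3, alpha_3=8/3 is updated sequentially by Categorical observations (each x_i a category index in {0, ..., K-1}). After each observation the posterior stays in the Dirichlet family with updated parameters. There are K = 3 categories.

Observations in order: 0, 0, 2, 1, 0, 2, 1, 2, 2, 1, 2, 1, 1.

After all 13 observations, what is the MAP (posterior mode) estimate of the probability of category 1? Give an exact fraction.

19/51

obs 1: x=0 → posterior Dirichlet(3, 7/3, 8/3)
obs 2: x=0 → posterior Dirichlet(4, 7/3, 8/3)
obs 3: x=2 → posterior Dirichlet(4, 7/3, 11/3)
obs 4: x=1 → posterior Dirichlet(4, 10/3, 11/3)
obs 5: x=0 → posterior Dirichlet(5, 10/3, 11/3)
obs 6: x=2 → posterior Dirichlet(5, 10/3, 14/3)
obs 7: x=1 → posterior Dirichlet(5, 13/3, 14/3)
obs 8: x=2 → posterior Dirichlet(5, 13/3, 17/3)
obs 9: x=2 → posterior Dirichlet(5, 13/3, 20/3)
obs 10: x=1 → posterior Dirichlet(5, 16/3, 20/3)
obs 11: x=2 → posterior Dirichlet(5, 16/3, 23/3)
obs 12: x=1 → posterior Dirichlet(5, 19/3, 23/3)
obs 13: x=1 → posterior Dirichlet(5, 22/3, 23/3)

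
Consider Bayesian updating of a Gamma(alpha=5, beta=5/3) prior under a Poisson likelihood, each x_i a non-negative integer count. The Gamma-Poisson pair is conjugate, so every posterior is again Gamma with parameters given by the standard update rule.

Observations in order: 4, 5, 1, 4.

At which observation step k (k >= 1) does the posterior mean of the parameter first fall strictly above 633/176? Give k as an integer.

k = 2

obs 1: x=4 → posterior Gamma(9, 8/3)
obs 2: x=5 → posterior Gamma(14, 11/3)
obs 3: x=1 → posterior Gamma(15, 14/3)
obs 4: x=4 → posterior Gamma(19, 17/3)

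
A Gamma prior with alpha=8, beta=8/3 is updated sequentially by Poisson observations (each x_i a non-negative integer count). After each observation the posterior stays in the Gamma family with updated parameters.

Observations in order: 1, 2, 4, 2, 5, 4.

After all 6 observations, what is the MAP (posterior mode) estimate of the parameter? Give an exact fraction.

obs 1: x=1 → posterior Gamma(9, 11/3)
obs 2: x=2 → posterior Gamma(11, 14/3)
obs 3: x=4 → posterior Gamma(15, 17/3)
obs 4: x=2 → posterior Gamma(17, 20/3)
obs 5: x=5 → posterior Gamma(22, 23/3)
obs 6: x=4 → posterior Gamma(26, 26/3)

75/26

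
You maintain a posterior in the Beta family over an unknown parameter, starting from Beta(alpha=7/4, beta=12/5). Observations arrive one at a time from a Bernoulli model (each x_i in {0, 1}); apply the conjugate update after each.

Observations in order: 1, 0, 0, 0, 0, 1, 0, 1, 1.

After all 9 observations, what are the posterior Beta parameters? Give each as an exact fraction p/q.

alpha=23/4, beta=37/5

obs 1: x=1 → posterior Beta(11/4, 12/5)
obs 2: x=0 → posterior Beta(11/4, 17/5)
obs 3: x=0 → posterior Beta(11/4, 22/5)
obs 4: x=0 → posterior Beta(11/4, 27/5)
obs 5: x=0 → posterior Beta(11/4, 32/5)
obs 6: x=1 → posterior Beta(15/4, 32/5)
obs 7: x=0 → posterior Beta(15/4, 37/5)
obs 8: x=1 → posterior Beta(19/4, 37/5)
obs 9: x=1 → posterior Beta(23/4, 37/5)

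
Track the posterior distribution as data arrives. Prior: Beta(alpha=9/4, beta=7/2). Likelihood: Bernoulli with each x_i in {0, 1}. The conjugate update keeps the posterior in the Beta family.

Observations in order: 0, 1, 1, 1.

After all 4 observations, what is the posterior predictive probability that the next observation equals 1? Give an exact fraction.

7/13

obs 1: x=0 → posterior Beta(9/4, 9/2)
obs 2: x=1 → posterior Beta(13/4, 9/2)
obs 3: x=1 → posterior Beta(17/4, 9/2)
obs 4: x=1 → posterior Beta(21/4, 9/2)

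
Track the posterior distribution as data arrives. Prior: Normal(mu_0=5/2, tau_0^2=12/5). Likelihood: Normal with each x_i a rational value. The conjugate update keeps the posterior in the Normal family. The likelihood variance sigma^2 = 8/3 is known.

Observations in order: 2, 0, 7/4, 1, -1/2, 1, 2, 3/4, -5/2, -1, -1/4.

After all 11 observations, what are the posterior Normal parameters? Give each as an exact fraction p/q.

mu_0=253/436, tau_0^2=24/109

obs 1: x=2 → posterior Normal(43/19, 24/19)
obs 2: x=0 → posterior Normal(43/28, 6/7)
obs 3: x=7/4 → posterior Normal(235/148, 24/37)
obs 4: x=1 → posterior Normal(271/184, 12/23)
obs 5: x=-1/2 → posterior Normal(23/20, 24/55)
obs 6: x=1 → posterior Normal(289/256, 3/8)
obs 7: x=2 → posterior Normal(361/292, 24/73)
obs 8: x=3/4 → posterior Normal(97/82, 12/41)
obs 9: x=-5/2 → posterior Normal(149/182, 24/91)
obs 10: x=-1 → posterior Normal(131/200, 6/25)
obs 11: x=-1/4 → posterior Normal(253/436, 24/109)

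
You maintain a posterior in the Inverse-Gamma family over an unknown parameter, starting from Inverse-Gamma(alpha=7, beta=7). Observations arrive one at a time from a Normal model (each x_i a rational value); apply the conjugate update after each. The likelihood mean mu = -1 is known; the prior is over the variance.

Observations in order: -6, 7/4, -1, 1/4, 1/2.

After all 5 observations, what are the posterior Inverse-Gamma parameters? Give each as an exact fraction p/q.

alpha=19/2, beta=403/16

obs 1: x=-6 → posterior Inverse-Gamma(15/2, 39/2)
obs 2: x=7/4 → posterior Inverse-Gamma(8, 745/32)
obs 3: x=-1 → posterior Inverse-Gamma(17/2, 745/32)
obs 4: x=1/4 → posterior Inverse-Gamma(9, 385/16)
obs 5: x=1/2 → posterior Inverse-Gamma(19/2, 403/16)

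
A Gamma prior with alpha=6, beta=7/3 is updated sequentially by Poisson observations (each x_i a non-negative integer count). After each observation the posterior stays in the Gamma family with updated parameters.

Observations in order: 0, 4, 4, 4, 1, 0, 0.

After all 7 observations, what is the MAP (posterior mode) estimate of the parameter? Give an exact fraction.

27/14

obs 1: x=0 → posterior Gamma(6, 10/3)
obs 2: x=4 → posterior Gamma(10, 13/3)
obs 3: x=4 → posterior Gamma(14, 16/3)
obs 4: x=4 → posterior Gamma(18, 19/3)
obs 5: x=1 → posterior Gamma(19, 22/3)
obs 6: x=0 → posterior Gamma(19, 25/3)
obs 7: x=0 → posterior Gamma(19, 28/3)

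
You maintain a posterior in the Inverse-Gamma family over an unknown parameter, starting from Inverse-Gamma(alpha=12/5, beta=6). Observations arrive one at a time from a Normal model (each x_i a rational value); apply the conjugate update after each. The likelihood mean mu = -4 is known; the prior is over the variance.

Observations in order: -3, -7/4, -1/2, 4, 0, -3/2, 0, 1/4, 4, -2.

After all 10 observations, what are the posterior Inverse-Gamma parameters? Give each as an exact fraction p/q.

obs 1: x=-3 → posterior Inverse-Gamma(29/10, 13/2)
obs 2: x=-7/4 → posterior Inverse-Gamma(17/5, 289/32)
obs 3: x=-1/2 → posterior Inverse-Gamma(39/10, 485/32)
obs 4: x=4 → posterior Inverse-Gamma(22/5, 1509/32)
obs 5: x=0 → posterior Inverse-Gamma(49/10, 1765/32)
obs 6: x=-3/2 → posterior Inverse-Gamma(27/5, 1865/32)
obs 7: x=0 → posterior Inverse-Gamma(59/10, 2121/32)
obs 8: x=1/4 → posterior Inverse-Gamma(32/5, 1205/16)
obs 9: x=4 → posterior Inverse-Gamma(69/10, 1717/16)
obs 10: x=-2 → posterior Inverse-Gamma(37/5, 1749/16)

alpha=37/5, beta=1749/16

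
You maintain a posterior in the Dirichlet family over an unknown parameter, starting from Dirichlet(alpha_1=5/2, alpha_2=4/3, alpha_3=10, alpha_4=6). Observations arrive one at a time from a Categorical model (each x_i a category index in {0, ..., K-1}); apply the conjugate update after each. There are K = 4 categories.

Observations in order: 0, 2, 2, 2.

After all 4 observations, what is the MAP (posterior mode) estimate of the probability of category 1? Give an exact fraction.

2/119

obs 1: x=0 → posterior Dirichlet(7/2, 4/3, 10, 6)
obs 2: x=2 → posterior Dirichlet(7/2, 4/3, 11, 6)
obs 3: x=2 → posterior Dirichlet(7/2, 4/3, 12, 6)
obs 4: x=2 → posterior Dirichlet(7/2, 4/3, 13, 6)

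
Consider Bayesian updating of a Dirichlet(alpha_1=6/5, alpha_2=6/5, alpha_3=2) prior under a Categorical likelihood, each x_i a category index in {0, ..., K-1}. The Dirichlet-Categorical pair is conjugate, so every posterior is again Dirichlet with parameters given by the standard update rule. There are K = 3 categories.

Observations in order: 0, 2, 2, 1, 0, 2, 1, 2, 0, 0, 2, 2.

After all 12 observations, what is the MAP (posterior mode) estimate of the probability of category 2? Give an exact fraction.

35/67

obs 1: x=0 → posterior Dirichlet(11/5, 6/5, 2)
obs 2: x=2 → posterior Dirichlet(11/5, 6/5, 3)
obs 3: x=2 → posterior Dirichlet(11/5, 6/5, 4)
obs 4: x=1 → posterior Dirichlet(11/5, 11/5, 4)
obs 5: x=0 → posterior Dirichlet(16/5, 11/5, 4)
obs 6: x=2 → posterior Dirichlet(16/5, 11/5, 5)
obs 7: x=1 → posterior Dirichlet(16/5, 16/5, 5)
obs 8: x=2 → posterior Dirichlet(16/5, 16/5, 6)
obs 9: x=0 → posterior Dirichlet(21/5, 16/5, 6)
obs 10: x=0 → posterior Dirichlet(26/5, 16/5, 6)
obs 11: x=2 → posterior Dirichlet(26/5, 16/5, 7)
obs 12: x=2 → posterior Dirichlet(26/5, 16/5, 8)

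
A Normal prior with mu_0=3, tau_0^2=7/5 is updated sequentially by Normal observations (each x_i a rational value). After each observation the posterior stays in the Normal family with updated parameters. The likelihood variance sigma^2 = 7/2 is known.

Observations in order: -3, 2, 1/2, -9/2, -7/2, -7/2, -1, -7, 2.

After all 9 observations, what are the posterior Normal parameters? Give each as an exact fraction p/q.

mu_0=-21/23, tau_0^2=7/23

obs 1: x=-3 → posterior Normal(9/7, 1)
obs 2: x=2 → posterior Normal(13/9, 7/9)
obs 3: x=1/2 → posterior Normal(14/11, 7/11)
obs 4: x=-9/2 → posterior Normal(5/13, 7/13)
obs 5: x=-7/2 → posterior Normal(-2/15, 7/15)
obs 6: x=-7/2 → posterior Normal(-9/17, 7/17)
obs 7: x=-1 → posterior Normal(-11/19, 7/19)
obs 8: x=-7 → posterior Normal(-25/21, 1/3)
obs 9: x=2 → posterior Normal(-21/23, 7/23)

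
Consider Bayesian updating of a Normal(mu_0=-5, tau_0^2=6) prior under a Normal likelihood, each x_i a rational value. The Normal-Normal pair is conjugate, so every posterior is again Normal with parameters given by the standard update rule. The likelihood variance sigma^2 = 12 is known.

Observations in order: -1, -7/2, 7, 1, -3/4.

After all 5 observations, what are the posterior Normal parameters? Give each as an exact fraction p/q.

mu_0=-29/28, tau_0^2=12/7

obs 1: x=-1 → posterior Normal(-11/3, 4)
obs 2: x=-7/2 → posterior Normal(-29/8, 3)
obs 3: x=7 → posterior Normal(-3/2, 12/5)
obs 4: x=1 → posterior Normal(-13/12, 2)
obs 5: x=-3/4 → posterior Normal(-29/28, 12/7)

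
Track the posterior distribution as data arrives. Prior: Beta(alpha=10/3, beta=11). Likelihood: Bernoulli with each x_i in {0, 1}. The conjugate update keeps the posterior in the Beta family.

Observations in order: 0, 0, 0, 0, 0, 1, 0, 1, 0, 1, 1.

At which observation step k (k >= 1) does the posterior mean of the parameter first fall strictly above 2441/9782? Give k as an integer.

obs 1: x=0 → posterior Beta(10/3, 12)
obs 2: x=0 → posterior Beta(10/3, 13)
obs 3: x=0 → posterior Beta(10/3, 14)
obs 4: x=0 → posterior Beta(10/3, 15)
obs 5: x=0 → posterior Beta(10/3, 16)
obs 6: x=1 → posterior Beta(13/3, 16)
obs 7: x=0 → posterior Beta(13/3, 17)
obs 8: x=1 → posterior Beta(16/3, 17)
obs 9: x=0 → posterior Beta(16/3, 18)
obs 10: x=1 → posterior Beta(19/3, 18)
obs 11: x=1 → posterior Beta(22/3, 18)

k = 10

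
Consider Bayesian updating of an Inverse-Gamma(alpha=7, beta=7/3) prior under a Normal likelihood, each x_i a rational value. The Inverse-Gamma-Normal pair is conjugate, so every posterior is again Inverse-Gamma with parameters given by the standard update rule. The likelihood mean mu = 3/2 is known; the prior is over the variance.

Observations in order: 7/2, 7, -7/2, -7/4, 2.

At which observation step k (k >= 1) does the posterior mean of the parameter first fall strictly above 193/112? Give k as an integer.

k = 2

obs 1: x=7/2 → posterior Inverse-Gamma(15/2, 13/3)
obs 2: x=7 → posterior Inverse-Gamma(8, 467/24)
obs 3: x=-7/2 → posterior Inverse-Gamma(17/2, 767/24)
obs 4: x=-7/4 → posterior Inverse-Gamma(9, 3575/96)
obs 5: x=2 → posterior Inverse-Gamma(19/2, 3587/96)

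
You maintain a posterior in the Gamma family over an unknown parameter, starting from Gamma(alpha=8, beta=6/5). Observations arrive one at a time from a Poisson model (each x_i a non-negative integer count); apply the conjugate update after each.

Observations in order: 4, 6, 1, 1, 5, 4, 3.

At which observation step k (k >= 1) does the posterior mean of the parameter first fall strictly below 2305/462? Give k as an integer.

k = 3

obs 1: x=4 → posterior Gamma(12, 11/5)
obs 2: x=6 → posterior Gamma(18, 16/5)
obs 3: x=1 → posterior Gamma(19, 21/5)
obs 4: x=1 → posterior Gamma(20, 26/5)
obs 5: x=5 → posterior Gamma(25, 31/5)
obs 6: x=4 → posterior Gamma(29, 36/5)
obs 7: x=3 → posterior Gamma(32, 41/5)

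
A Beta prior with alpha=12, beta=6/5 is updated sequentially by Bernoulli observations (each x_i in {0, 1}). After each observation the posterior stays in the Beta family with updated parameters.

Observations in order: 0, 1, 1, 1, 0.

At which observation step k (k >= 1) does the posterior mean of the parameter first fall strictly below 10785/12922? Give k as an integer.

k = 5

obs 1: x=0 → posterior Beta(12, 11/5)
obs 2: x=1 → posterior Beta(13, 11/5)
obs 3: x=1 → posterior Beta(14, 11/5)
obs 4: x=1 → posterior Beta(15, 11/5)
obs 5: x=0 → posterior Beta(15, 16/5)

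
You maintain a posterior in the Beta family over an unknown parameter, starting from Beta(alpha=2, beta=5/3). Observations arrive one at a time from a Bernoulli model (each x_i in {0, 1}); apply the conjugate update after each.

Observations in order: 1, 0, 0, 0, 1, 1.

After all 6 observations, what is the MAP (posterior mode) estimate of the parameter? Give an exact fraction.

12/23

obs 1: x=1 → posterior Beta(3, 5/3)
obs 2: x=0 → posterior Beta(3, 8/3)
obs 3: x=0 → posterior Beta(3, 11/3)
obs 4: x=0 → posterior Beta(3, 14/3)
obs 5: x=1 → posterior Beta(4, 14/3)
obs 6: x=1 → posterior Beta(5, 14/3)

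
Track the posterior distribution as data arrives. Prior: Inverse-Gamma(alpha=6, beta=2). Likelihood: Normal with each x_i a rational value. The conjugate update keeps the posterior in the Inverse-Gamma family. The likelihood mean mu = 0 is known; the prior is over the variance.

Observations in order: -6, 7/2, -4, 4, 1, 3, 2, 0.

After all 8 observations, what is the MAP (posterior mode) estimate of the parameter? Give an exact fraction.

393/88

obs 1: x=-6 → posterior Inverse-Gamma(13/2, 20)
obs 2: x=7/2 → posterior Inverse-Gamma(7, 209/8)
obs 3: x=-4 → posterior Inverse-Gamma(15/2, 273/8)
obs 4: x=4 → posterior Inverse-Gamma(8, 337/8)
obs 5: x=1 → posterior Inverse-Gamma(17/2, 341/8)
obs 6: x=3 → posterior Inverse-Gamma(9, 377/8)
obs 7: x=2 → posterior Inverse-Gamma(19/2, 393/8)
obs 8: x=0 → posterior Inverse-Gamma(10, 393/8)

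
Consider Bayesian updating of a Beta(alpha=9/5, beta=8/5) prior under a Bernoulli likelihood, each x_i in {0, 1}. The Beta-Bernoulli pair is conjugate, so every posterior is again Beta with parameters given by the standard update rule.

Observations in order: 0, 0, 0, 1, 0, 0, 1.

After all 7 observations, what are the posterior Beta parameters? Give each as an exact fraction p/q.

obs 1: x=0 → posterior Beta(9/5, 13/5)
obs 2: x=0 → posterior Beta(9/5, 18/5)
obs 3: x=0 → posterior Beta(9/5, 23/5)
obs 4: x=1 → posterior Beta(14/5, 23/5)
obs 5: x=0 → posterior Beta(14/5, 28/5)
obs 6: x=0 → posterior Beta(14/5, 33/5)
obs 7: x=1 → posterior Beta(19/5, 33/5)

alpha=19/5, beta=33/5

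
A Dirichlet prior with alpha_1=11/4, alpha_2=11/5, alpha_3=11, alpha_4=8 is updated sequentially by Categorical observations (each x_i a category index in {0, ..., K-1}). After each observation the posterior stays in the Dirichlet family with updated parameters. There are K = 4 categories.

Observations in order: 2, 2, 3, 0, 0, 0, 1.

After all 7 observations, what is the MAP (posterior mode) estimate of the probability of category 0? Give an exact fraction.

obs 1: x=2 → posterior Dirichlet(11/4, 11/5, 12, 8)
obs 2: x=2 → posterior Dirichlet(11/4, 11/5, 13, 8)
obs 3: x=3 → posterior Dirichlet(11/4, 11/5, 13, 9)
obs 4: x=0 → posterior Dirichlet(15/4, 11/5, 13, 9)
obs 5: x=0 → posterior Dirichlet(19/4, 11/5, 13, 9)
obs 6: x=0 → posterior Dirichlet(23/4, 11/5, 13, 9)
obs 7: x=1 → posterior Dirichlet(23/4, 16/5, 13, 9)

95/539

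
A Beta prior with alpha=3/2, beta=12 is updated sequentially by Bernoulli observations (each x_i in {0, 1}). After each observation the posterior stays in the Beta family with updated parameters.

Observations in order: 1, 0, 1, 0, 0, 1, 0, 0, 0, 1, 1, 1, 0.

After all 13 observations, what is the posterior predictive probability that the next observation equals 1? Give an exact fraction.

15/53

obs 1: x=1 → posterior Beta(5/2, 12)
obs 2: x=0 → posterior Beta(5/2, 13)
obs 3: x=1 → posterior Beta(7/2, 13)
obs 4: x=0 → posterior Beta(7/2, 14)
obs 5: x=0 → posterior Beta(7/2, 15)
obs 6: x=1 → posterior Beta(9/2, 15)
obs 7: x=0 → posterior Beta(9/2, 16)
obs 8: x=0 → posterior Beta(9/2, 17)
obs 9: x=0 → posterior Beta(9/2, 18)
obs 10: x=1 → posterior Beta(11/2, 18)
obs 11: x=1 → posterior Beta(13/2, 18)
obs 12: x=1 → posterior Beta(15/2, 18)
obs 13: x=0 → posterior Beta(15/2, 19)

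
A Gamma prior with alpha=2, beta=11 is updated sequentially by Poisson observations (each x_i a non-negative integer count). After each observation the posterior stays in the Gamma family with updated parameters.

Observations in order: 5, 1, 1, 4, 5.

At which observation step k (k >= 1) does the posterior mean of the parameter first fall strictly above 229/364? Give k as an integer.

obs 1: x=5 → posterior Gamma(7, 12)
obs 2: x=1 → posterior Gamma(8, 13)
obs 3: x=1 → posterior Gamma(9, 14)
obs 4: x=4 → posterior Gamma(13, 15)
obs 5: x=5 → posterior Gamma(18, 16)

k = 3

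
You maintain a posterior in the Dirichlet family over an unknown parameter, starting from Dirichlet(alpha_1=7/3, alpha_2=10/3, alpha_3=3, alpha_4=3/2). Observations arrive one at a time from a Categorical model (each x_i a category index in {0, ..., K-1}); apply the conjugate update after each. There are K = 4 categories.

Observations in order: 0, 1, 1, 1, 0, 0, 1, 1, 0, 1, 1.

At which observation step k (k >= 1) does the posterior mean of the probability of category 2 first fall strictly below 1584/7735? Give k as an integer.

obs 1: x=0 → posterior Dirichlet(10/3, 10/3, 3, 3/2)
obs 2: x=1 → posterior Dirichlet(10/3, 13/3, 3, 3/2)
obs 3: x=1 → posterior Dirichlet(10/3, 16/3, 3, 3/2)
obs 4: x=1 → posterior Dirichlet(10/3, 19/3, 3, 3/2)
obs 5: x=0 → posterior Dirichlet(13/3, 19/3, 3, 3/2)
obs 6: x=0 → posterior Dirichlet(16/3, 19/3, 3, 3/2)
obs 7: x=1 → posterior Dirichlet(16/3, 22/3, 3, 3/2)
obs 8: x=1 → posterior Dirichlet(16/3, 25/3, 3, 3/2)
obs 9: x=0 → posterior Dirichlet(19/3, 25/3, 3, 3/2)
obs 10: x=1 → posterior Dirichlet(19/3, 28/3, 3, 3/2)
obs 11: x=1 → posterior Dirichlet(19/3, 31/3, 3, 3/2)

k = 5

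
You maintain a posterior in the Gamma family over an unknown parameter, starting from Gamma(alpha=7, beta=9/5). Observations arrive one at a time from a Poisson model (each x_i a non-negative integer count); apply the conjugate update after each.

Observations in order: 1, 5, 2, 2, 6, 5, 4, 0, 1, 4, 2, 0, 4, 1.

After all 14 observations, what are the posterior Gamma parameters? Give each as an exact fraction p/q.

alpha=44, beta=79/5

obs 1: x=1 → posterior Gamma(8, 14/5)
obs 2: x=5 → posterior Gamma(13, 19/5)
obs 3: x=2 → posterior Gamma(15, 24/5)
obs 4: x=2 → posterior Gamma(17, 29/5)
obs 5: x=6 → posterior Gamma(23, 34/5)
obs 6: x=5 → posterior Gamma(28, 39/5)
obs 7: x=4 → posterior Gamma(32, 44/5)
obs 8: x=0 → posterior Gamma(32, 49/5)
obs 9: x=1 → posterior Gamma(33, 54/5)
obs 10: x=4 → posterior Gamma(37, 59/5)
obs 11: x=2 → posterior Gamma(39, 64/5)
obs 12: x=0 → posterior Gamma(39, 69/5)
obs 13: x=4 → posterior Gamma(43, 74/5)
obs 14: x=1 → posterior Gamma(44, 79/5)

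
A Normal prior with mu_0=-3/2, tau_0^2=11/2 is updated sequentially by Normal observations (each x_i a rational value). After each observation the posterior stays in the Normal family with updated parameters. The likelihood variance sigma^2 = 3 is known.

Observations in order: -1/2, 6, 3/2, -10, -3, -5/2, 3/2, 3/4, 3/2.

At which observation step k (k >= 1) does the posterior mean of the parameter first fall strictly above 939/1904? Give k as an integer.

k = 2

obs 1: x=-1/2 → posterior Normal(-29/34, 33/17)
obs 2: x=6 → posterior Normal(103/56, 33/28)
obs 3: x=3/2 → posterior Normal(68/39, 11/13)
obs 4: x=-10 → posterior Normal(-21/25, 33/50)
obs 5: x=-3 → posterior Normal(-75/61, 33/61)
obs 6: x=-5/2 → posterior Normal(-205/144, 11/24)
obs 7: x=3/2 → posterior Normal(-86/83, 33/83)
obs 8: x=3/4 → posterior Normal(-311/376, 33/94)
obs 9: x=3/2 → posterior Normal(-7/12, 11/35)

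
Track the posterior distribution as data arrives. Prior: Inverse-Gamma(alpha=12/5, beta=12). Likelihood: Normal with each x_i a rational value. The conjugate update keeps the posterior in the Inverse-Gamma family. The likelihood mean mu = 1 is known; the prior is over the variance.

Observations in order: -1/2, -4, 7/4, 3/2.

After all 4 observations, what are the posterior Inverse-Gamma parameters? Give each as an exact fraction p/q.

alpha=22/5, beta=833/32

obs 1: x=-1/2 → posterior Inverse-Gamma(29/10, 105/8)
obs 2: x=-4 → posterior Inverse-Gamma(17/5, 205/8)
obs 3: x=7/4 → posterior Inverse-Gamma(39/10, 829/32)
obs 4: x=3/2 → posterior Inverse-Gamma(22/5, 833/32)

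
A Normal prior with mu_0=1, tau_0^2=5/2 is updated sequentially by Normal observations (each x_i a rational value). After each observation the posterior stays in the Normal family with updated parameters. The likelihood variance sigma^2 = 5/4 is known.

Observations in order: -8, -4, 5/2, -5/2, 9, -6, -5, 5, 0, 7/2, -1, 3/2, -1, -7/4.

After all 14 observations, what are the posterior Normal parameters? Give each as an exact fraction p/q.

obs 1: x=-8 → posterior Normal(-5, 5/6)
obs 2: x=-4 → posterior Normal(-23/5, 1/2)
obs 3: x=5/2 → posterior Normal(-18/7, 5/14)
obs 4: x=-5/2 → posterior Normal(-23/9, 5/18)
obs 5: x=9 → posterior Normal(-5/11, 5/22)
obs 6: x=-6 → posterior Normal(-17/13, 5/26)
obs 7: x=-5 → posterior Normal(-9/5, 1/6)
obs 8: x=5 → posterior Normal(-1, 5/34)
obs 9: x=0 → posterior Normal(-17/19, 5/38)
obs 10: x=7/2 → posterior Normal(-10/21, 5/42)
obs 11: x=-1 → posterior Normal(-12/23, 5/46)
obs 12: x=3/2 → posterior Normal(-9/25, 1/10)
obs 13: x=-1 → posterior Normal(-11/27, 5/54)
obs 14: x=-7/4 → posterior Normal(-1/2, 5/58)

mu_0=-1/2, tau_0^2=5/58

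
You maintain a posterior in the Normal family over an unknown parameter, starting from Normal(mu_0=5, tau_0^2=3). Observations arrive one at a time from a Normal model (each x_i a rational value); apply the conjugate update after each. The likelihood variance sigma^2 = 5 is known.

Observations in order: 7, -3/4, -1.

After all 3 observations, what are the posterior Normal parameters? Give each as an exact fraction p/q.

obs 1: x=7 → posterior Normal(23/4, 15/8)
obs 2: x=-3/4 → posterior Normal(175/44, 15/11)
obs 3: x=-1 → posterior Normal(163/56, 15/14)

mu_0=163/56, tau_0^2=15/14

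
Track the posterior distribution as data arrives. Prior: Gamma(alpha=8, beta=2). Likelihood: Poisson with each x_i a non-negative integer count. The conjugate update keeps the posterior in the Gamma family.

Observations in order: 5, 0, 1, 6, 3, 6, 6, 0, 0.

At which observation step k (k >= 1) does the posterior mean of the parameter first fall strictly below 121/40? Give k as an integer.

k = 3

obs 1: x=5 → posterior Gamma(13, 3)
obs 2: x=0 → posterior Gamma(13, 4)
obs 3: x=1 → posterior Gamma(14, 5)
obs 4: x=6 → posterior Gamma(20, 6)
obs 5: x=3 → posterior Gamma(23, 7)
obs 6: x=6 → posterior Gamma(29, 8)
obs 7: x=6 → posterior Gamma(35, 9)
obs 8: x=0 → posterior Gamma(35, 10)
obs 9: x=0 → posterior Gamma(35, 11)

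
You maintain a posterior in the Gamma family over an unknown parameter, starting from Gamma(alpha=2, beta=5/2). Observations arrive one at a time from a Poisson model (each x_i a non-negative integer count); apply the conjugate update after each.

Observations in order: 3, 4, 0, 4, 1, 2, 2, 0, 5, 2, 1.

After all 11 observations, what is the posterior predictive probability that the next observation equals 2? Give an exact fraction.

23058177388637964037308980792195794425756/88540901833145211536614766025207452637361

obs 1: x=3 → posterior Gamma(5, 7/2)
obs 2: x=4 → posterior Gamma(9, 9/2)
obs 3: x=0 → posterior Gamma(9, 11/2)
obs 4: x=4 → posterior Gamma(13, 13/2)
obs 5: x=1 → posterior Gamma(14, 15/2)
obs 6: x=2 → posterior Gamma(16, 17/2)
obs 7: x=2 → posterior Gamma(18, 19/2)
obs 8: x=0 → posterior Gamma(18, 21/2)
obs 9: x=5 → posterior Gamma(23, 23/2)
obs 10: x=2 → posterior Gamma(25, 25/2)
obs 11: x=1 → posterior Gamma(26, 27/2)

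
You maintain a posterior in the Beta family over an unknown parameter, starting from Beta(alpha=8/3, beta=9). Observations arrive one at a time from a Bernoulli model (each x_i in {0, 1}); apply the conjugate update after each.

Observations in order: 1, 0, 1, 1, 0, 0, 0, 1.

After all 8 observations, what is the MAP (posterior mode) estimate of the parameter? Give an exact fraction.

obs 1: x=1 → posterior Beta(11/3, 9)
obs 2: x=0 → posterior Beta(11/3, 10)
obs 3: x=1 → posterior Beta(14/3, 10)
obs 4: x=1 → posterior Beta(17/3, 10)
obs 5: x=0 → posterior Beta(17/3, 11)
obs 6: x=0 → posterior Beta(17/3, 12)
obs 7: x=0 → posterior Beta(17/3, 13)
obs 8: x=1 → posterior Beta(20/3, 13)

17/53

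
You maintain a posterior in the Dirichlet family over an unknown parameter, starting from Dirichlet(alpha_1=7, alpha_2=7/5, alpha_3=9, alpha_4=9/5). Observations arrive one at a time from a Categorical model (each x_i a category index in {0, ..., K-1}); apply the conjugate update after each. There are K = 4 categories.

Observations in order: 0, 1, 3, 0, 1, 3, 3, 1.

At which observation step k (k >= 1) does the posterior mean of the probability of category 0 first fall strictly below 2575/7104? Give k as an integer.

k = 3

obs 1: x=0 → posterior Dirichlet(8, 7/5, 9, 9/5)
obs 2: x=1 → posterior Dirichlet(8, 12/5, 9, 9/5)
obs 3: x=3 → posterior Dirichlet(8, 12/5, 9, 14/5)
obs 4: x=0 → posterior Dirichlet(9, 12/5, 9, 14/5)
obs 5: x=1 → posterior Dirichlet(9, 17/5, 9, 14/5)
obs 6: x=3 → posterior Dirichlet(9, 17/5, 9, 19/5)
obs 7: x=3 → posterior Dirichlet(9, 17/5, 9, 24/5)
obs 8: x=1 → posterior Dirichlet(9, 22/5, 9, 24/5)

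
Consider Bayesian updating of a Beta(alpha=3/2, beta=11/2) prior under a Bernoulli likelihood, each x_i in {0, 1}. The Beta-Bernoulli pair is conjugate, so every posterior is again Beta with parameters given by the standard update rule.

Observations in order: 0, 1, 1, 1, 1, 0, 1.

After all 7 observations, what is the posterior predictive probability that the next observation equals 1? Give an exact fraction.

13/28

obs 1: x=0 → posterior Beta(3/2, 13/2)
obs 2: x=1 → posterior Beta(5/2, 13/2)
obs 3: x=1 → posterior Beta(7/2, 13/2)
obs 4: x=1 → posterior Beta(9/2, 13/2)
obs 5: x=1 → posterior Beta(11/2, 13/2)
obs 6: x=0 → posterior Beta(11/2, 15/2)
obs 7: x=1 → posterior Beta(13/2, 15/2)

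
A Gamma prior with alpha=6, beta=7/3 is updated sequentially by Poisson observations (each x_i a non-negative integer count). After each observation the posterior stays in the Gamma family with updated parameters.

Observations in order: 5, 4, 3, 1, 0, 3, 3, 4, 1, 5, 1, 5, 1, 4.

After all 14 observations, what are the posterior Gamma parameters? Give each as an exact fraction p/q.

obs 1: x=5 → posterior Gamma(11, 10/3)
obs 2: x=4 → posterior Gamma(15, 13/3)
obs 3: x=3 → posterior Gamma(18, 16/3)
obs 4: x=1 → posterior Gamma(19, 19/3)
obs 5: x=0 → posterior Gamma(19, 22/3)
obs 6: x=3 → posterior Gamma(22, 25/3)
obs 7: x=3 → posterior Gamma(25, 28/3)
obs 8: x=4 → posterior Gamma(29, 31/3)
obs 9: x=1 → posterior Gamma(30, 34/3)
obs 10: x=5 → posterior Gamma(35, 37/3)
obs 11: x=1 → posterior Gamma(36, 40/3)
obs 12: x=5 → posterior Gamma(41, 43/3)
obs 13: x=1 → posterior Gamma(42, 46/3)
obs 14: x=4 → posterior Gamma(46, 49/3)

alpha=46, beta=49/3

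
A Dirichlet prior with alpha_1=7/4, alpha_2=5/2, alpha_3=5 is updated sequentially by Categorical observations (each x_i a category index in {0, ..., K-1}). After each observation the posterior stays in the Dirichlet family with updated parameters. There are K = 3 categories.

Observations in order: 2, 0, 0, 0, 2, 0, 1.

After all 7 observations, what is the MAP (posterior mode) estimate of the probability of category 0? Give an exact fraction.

obs 1: x=2 → posterior Dirichlet(7/4, 5/2, 6)
obs 2: x=0 → posterior Dirichlet(11/4, 5/2, 6)
obs 3: x=0 → posterior Dirichlet(15/4, 5/2, 6)
obs 4: x=0 → posterior Dirichlet(19/4, 5/2, 6)
obs 5: x=2 → posterior Dirichlet(19/4, 5/2, 7)
obs 6: x=0 → posterior Dirichlet(23/4, 5/2, 7)
obs 7: x=1 → posterior Dirichlet(23/4, 7/2, 7)

19/53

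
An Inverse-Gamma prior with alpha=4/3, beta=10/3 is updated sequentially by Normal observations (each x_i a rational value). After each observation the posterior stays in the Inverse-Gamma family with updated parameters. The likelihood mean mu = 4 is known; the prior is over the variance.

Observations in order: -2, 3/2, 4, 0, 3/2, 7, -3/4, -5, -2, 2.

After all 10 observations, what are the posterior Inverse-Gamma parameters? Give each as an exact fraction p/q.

alpha=19/3, beta=10739/96

obs 1: x=-2 → posterior Inverse-Gamma(11/6, 64/3)
obs 2: x=3/2 → posterior Inverse-Gamma(7/3, 587/24)
obs 3: x=4 → posterior Inverse-Gamma(17/6, 587/24)
obs 4: x=0 → posterior Inverse-Gamma(10/3, 779/24)
obs 5: x=3/2 → posterior Inverse-Gamma(23/6, 427/12)
obs 6: x=7 → posterior Inverse-Gamma(13/3, 481/12)
obs 7: x=-3/4 → posterior Inverse-Gamma(29/6, 4931/96)
obs 8: x=-5 → posterior Inverse-Gamma(16/3, 8819/96)
obs 9: x=-2 → posterior Inverse-Gamma(35/6, 10547/96)
obs 10: x=2 → posterior Inverse-Gamma(19/3, 10739/96)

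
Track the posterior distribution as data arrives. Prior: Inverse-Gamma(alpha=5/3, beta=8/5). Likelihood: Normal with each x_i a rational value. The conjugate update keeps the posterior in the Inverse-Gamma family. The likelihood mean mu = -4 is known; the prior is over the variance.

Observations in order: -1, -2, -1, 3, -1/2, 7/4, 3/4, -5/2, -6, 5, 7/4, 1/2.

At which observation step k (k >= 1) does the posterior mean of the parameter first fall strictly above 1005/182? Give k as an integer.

obs 1: x=-1 → posterior Inverse-Gamma(13/6, 61/10)
obs 2: x=-2 → posterior Inverse-Gamma(8/3, 81/10)
obs 3: x=-1 → posterior Inverse-Gamma(19/6, 63/5)
obs 4: x=3 → posterior Inverse-Gamma(11/3, 371/10)
obs 5: x=-1/2 → posterior Inverse-Gamma(25/6, 1729/40)
obs 6: x=7/4 → posterior Inverse-Gamma(14/3, 9561/160)
obs 7: x=3/4 → posterior Inverse-Gamma(31/6, 5683/80)
obs 8: x=-5/2 → posterior Inverse-Gamma(17/3, 5773/80)
obs 9: x=-6 → posterior Inverse-Gamma(37/6, 5933/80)
obs 10: x=5 → posterior Inverse-Gamma(20/3, 9173/80)
obs 11: x=7/4 → posterior Inverse-Gamma(43/6, 20991/160)
obs 12: x=1/2 → posterior Inverse-Gamma(23/3, 22611/160)

k = 3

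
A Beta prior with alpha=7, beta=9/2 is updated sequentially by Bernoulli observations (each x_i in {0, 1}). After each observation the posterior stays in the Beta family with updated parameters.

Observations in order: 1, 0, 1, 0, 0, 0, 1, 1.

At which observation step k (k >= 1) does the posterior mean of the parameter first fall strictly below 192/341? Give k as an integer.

obs 1: x=1 → posterior Beta(8, 9/2)
obs 2: x=0 → posterior Beta(8, 11/2)
obs 3: x=1 → posterior Beta(9, 11/2)
obs 4: x=0 → posterior Beta(9, 13/2)
obs 5: x=0 → posterior Beta(9, 15/2)
obs 6: x=0 → posterior Beta(9, 17/2)
obs 7: x=1 → posterior Beta(10, 17/2)
obs 8: x=1 → posterior Beta(11, 17/2)

k = 5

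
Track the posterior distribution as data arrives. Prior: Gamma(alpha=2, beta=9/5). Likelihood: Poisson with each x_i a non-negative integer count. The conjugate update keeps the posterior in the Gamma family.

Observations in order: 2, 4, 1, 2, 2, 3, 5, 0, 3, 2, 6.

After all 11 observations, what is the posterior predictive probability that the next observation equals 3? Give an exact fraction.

obs 1: x=2 → posterior Gamma(4, 14/5)
obs 2: x=4 → posterior Gamma(8, 19/5)
obs 3: x=1 → posterior Gamma(9, 24/5)
obs 4: x=2 → posterior Gamma(11, 29/5)
obs 5: x=2 → posterior Gamma(13, 34/5)
obs 6: x=3 → posterior Gamma(16, 39/5)
obs 7: x=5 → posterior Gamma(21, 44/5)
obs 8: x=0 → posterior Gamma(21, 49/5)
obs 9: x=3 → posterior Gamma(24, 54/5)
obs 10: x=2 → posterior Gamma(26, 59/5)
obs 11: x=6 → posterior Gamma(32, 64/5)

4695272098069237211349170488559334479244561872459097815646208000/22893815355664671559196008672770020469803288796964009944840821949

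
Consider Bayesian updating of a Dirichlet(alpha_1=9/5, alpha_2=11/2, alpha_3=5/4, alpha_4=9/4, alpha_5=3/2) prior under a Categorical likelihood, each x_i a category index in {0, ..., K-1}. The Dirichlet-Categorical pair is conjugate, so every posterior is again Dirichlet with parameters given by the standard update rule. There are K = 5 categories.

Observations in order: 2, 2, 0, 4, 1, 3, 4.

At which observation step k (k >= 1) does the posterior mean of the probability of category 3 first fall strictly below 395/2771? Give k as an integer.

obs 1: x=2 → posterior Dirichlet(9/5, 11/2, 9/4, 9/4, 3/2)
obs 2: x=2 → posterior Dirichlet(9/5, 11/2, 13/4, 9/4, 3/2)
obs 3: x=0 → posterior Dirichlet(14/5, 11/2, 13/4, 9/4, 3/2)
obs 4: x=4 → posterior Dirichlet(14/5, 11/2, 13/4, 9/4, 5/2)
obs 5: x=1 → posterior Dirichlet(14/5, 13/2, 13/4, 9/4, 5/2)
obs 6: x=3 → posterior Dirichlet(14/5, 13/2, 13/4, 13/4, 5/2)
obs 7: x=4 → posterior Dirichlet(14/5, 13/2, 13/4, 13/4, 7/2)

k = 4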